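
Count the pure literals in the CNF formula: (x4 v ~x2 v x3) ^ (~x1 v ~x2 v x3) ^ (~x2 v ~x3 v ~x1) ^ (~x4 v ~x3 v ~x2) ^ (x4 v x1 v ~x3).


A pure literal appears in only one polarity across all clauses.
Pure literals: x2 (negative only).
Count = 1.

1


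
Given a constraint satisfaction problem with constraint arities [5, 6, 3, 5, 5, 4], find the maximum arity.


The arities are: 5, 6, 3, 5, 5, 4.
Scan for the maximum value.
Maximum arity = 6.

6


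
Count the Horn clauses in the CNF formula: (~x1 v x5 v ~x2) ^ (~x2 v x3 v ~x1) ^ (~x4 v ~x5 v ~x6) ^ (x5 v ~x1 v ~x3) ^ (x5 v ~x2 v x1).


A Horn clause has at most one positive literal.
Clause 1: 1 positive lit(s) -> Horn
Clause 2: 1 positive lit(s) -> Horn
Clause 3: 0 positive lit(s) -> Horn
Clause 4: 1 positive lit(s) -> Horn
Clause 5: 2 positive lit(s) -> not Horn
Total Horn clauses = 4.

4


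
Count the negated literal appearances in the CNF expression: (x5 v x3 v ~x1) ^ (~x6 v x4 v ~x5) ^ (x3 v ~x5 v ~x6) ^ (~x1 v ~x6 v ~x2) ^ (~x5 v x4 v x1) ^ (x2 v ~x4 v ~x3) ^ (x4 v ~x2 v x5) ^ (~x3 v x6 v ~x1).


Scan each clause for negated literals.
Clause 1: 1 negative; Clause 2: 2 negative; Clause 3: 2 negative; Clause 4: 3 negative; Clause 5: 1 negative; Clause 6: 2 negative; Clause 7: 1 negative; Clause 8: 2 negative.
Total negative literal occurrences = 14.

14


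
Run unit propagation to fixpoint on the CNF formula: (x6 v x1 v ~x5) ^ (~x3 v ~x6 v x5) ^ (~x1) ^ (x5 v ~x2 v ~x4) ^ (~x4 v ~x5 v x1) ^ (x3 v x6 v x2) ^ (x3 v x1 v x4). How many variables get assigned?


Unit propagation repeatedly assigns the literal in any unit clause, then simplifies.
Assignments in order: x1 = F.
No further unit clauses remain.
Total variables assigned = 1.

1


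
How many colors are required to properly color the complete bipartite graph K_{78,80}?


K_{78,80} is bipartite by definition: the two parts are independent sets, with every edge crossing between them.
Color all vertices in one part with color 1 and all vertices in the other part with color 2.
Since the graph has at least one edge, one color does not suffice.
Chromatic number = 2.

2


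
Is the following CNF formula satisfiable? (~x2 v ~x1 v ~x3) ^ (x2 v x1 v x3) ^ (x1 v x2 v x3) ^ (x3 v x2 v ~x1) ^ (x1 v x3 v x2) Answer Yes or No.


Check all 8 possible truth assignments.
Number of satisfying assignments found: 5.
The formula is satisfiable.

Yes


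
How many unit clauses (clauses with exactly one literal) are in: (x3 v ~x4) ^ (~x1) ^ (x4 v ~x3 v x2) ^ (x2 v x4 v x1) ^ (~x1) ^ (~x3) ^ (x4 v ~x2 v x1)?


A unit clause contains exactly one literal.
Unit clauses found: (~x1), (~x1), (~x3).
Count = 3.

3


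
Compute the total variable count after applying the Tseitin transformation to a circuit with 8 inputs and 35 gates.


The Tseitin transformation introduces one auxiliary variable per gate.
Total variables = inputs + gates = 8 + 35 = 43.

43


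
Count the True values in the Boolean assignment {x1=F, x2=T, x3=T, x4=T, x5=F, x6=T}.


The weight is the number of variables assigned True.
True variables: x2, x3, x4, x6.
Weight = 4.

4


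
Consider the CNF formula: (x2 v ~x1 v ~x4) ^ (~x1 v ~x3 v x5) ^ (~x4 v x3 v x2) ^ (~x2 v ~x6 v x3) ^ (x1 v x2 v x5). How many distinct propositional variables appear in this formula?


Identify each distinct variable in the formula.
Variables found: x1, x2, x3, x4, x5, x6.
Total distinct variables = 6.

6


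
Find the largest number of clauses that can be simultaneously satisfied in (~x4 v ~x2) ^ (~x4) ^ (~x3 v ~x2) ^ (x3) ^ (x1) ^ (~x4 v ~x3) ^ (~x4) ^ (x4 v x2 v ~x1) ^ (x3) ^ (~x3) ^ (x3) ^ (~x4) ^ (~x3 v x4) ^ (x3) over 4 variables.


Enumerate all 16 truth assignments.
For each, count how many of the 14 clauses are satisfied.
The formula is not fully satisfiable, so the maximum is below 14.
Maximum simultaneously satisfiable clauses = 11.

11


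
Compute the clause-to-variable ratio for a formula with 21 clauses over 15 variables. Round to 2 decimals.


Clause-to-variable ratio = clauses / variables.
21 / 15 = 1.4.

1.4


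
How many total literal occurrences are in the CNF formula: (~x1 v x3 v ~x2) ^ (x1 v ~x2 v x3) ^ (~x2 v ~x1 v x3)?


Clause lengths: 3, 3, 3.
Sum = 3 + 3 + 3 = 9.

9


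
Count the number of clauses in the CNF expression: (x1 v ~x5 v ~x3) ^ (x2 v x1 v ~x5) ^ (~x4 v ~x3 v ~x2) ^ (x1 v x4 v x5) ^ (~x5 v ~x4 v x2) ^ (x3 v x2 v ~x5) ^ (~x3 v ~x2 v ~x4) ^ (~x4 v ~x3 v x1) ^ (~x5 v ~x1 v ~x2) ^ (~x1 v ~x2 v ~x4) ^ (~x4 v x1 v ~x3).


Each group enclosed in parentheses joined by ^ is one clause.
Counting the conjuncts: 11 clauses.

11


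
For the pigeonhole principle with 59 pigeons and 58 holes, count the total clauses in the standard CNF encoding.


The PHP encoding has two parts:
1) At-least-one-hole clauses: 59 (one per pigeon, each with 58 literals).
2) At-most-one-pigeon-per-hole clauses: 58 holes * C(59,2) = 58 * 1711 = 99238.
Total clauses = 59 + 99238 = 99297.

99297


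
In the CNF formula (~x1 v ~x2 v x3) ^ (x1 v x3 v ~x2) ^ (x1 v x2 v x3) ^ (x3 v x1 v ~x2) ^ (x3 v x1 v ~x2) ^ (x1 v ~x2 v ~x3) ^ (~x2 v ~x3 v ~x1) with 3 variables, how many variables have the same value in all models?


Find all satisfying assignments: 3 model(s).
Check which variables have the same value in every model.
Fixed variables: x2=F.
Backbone size = 1.

1


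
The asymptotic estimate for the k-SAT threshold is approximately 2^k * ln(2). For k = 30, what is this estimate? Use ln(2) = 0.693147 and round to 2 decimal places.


Using the asymptotic formula: threshold ~ 2^k * ln(2).
2^30 = 1073741824.
1073741824 * 0.693147 = 744260924.08.

744260924.08


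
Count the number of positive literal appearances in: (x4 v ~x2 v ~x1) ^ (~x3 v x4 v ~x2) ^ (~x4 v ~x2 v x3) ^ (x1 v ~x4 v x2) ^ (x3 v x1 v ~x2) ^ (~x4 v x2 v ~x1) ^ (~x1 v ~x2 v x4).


Scan each clause for unnegated literals.
Clause 1: 1 positive; Clause 2: 1 positive; Clause 3: 1 positive; Clause 4: 2 positive; Clause 5: 2 positive; Clause 6: 1 positive; Clause 7: 1 positive.
Total positive literal occurrences = 9.

9


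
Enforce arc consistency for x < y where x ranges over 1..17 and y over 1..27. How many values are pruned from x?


For the constraint x < y, x needs a supporting value in y's domain.
x can be at most 26 (one less than y's maximum).
Valid x values from domain: 17 out of 17.
Pruned = 17 - 17 = 0.

0


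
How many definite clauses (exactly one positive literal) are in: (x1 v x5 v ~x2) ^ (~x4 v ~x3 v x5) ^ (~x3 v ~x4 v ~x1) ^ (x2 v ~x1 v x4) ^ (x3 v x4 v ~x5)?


A definite clause has exactly one positive literal.
Clause 1: 2 positive -> not definite
Clause 2: 1 positive -> definite
Clause 3: 0 positive -> not definite
Clause 4: 2 positive -> not definite
Clause 5: 2 positive -> not definite
Definite clause count = 1.

1


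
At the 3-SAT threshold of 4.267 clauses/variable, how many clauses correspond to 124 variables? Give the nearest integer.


The 3-SAT phase transition occurs at approximately 4.267 clauses per variable.
m = 4.267 * 124 = 529.108.
Rounded to nearest integer: 529.

529


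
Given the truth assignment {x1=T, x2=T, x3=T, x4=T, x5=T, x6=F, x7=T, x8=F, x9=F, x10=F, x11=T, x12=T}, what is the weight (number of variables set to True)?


The weight is the number of variables assigned True.
True variables: x1, x2, x3, x4, x5, x7, x11, x12.
Weight = 8.

8


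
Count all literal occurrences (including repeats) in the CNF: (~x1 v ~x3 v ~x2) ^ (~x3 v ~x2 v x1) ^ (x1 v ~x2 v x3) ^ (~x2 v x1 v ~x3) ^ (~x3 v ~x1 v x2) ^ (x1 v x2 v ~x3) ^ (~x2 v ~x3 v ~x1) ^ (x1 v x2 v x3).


Clause lengths: 3, 3, 3, 3, 3, 3, 3, 3.
Sum = 3 + 3 + 3 + 3 + 3 + 3 + 3 + 3 = 24.

24


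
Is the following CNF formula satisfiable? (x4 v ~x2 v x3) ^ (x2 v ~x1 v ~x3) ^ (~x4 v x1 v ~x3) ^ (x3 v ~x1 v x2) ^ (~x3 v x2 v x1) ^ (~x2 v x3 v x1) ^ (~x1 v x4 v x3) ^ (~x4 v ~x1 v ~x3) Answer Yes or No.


Check all 16 possible truth assignments.
Number of satisfying assignments found: 5.
The formula is satisfiable.

Yes


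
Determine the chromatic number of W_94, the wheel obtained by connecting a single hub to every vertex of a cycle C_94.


W_94 consists of the cycle C_94 together with a hub vertex adjacent to every cycle vertex.
The cycle C_94 needs 2 colors (even cycle -> 2).
The hub is adjacent to every cycle vertex, so it must receive a new color distinct from all of them.
Chromatic number = 2 + 1 = 3.

3


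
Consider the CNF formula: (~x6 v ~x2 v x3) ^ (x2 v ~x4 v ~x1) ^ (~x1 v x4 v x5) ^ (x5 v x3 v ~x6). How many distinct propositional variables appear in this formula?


Identify each distinct variable in the formula.
Variables found: x1, x2, x3, x4, x5, x6.
Total distinct variables = 6.

6


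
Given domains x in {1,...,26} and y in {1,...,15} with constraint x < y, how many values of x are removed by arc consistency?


For the constraint x < y, x needs a supporting value in y's domain.
x can be at most 14 (one less than y's maximum).
Valid x values from domain: 14 out of 26.
Pruned = 26 - 14 = 12.

12


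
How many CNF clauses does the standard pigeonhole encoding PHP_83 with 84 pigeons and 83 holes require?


The PHP encoding has two parts:
1) At-least-one-hole clauses: 84 (one per pigeon, each with 83 literals).
2) At-most-one-pigeon-per-hole clauses: 83 holes * C(84,2) = 83 * 3486 = 289338.
Total clauses = 84 + 289338 = 289422.

289422


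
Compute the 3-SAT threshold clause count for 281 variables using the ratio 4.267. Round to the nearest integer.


The 3-SAT phase transition occurs at approximately 4.267 clauses per variable.
m = 4.267 * 281 = 1199.027.
Rounded to nearest integer: 1199.

1199


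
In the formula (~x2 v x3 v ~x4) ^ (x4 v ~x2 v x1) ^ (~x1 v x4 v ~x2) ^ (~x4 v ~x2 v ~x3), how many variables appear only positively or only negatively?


A pure literal appears in only one polarity across all clauses.
Pure literals: x2 (negative only).
Count = 1.

1


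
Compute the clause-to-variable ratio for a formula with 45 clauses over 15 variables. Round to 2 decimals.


Clause-to-variable ratio = clauses / variables.
45 / 15 = 3.0.

3.0


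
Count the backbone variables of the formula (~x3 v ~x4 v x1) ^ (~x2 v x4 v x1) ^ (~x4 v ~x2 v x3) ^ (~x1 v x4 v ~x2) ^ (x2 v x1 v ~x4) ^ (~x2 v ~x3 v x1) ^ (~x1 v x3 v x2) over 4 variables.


Find all satisfying assignments: 5 model(s).
Check which variables have the same value in every model.
No variable is fixed across all models.
Backbone size = 0.

0


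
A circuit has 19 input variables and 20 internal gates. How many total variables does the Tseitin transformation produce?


The Tseitin transformation introduces one auxiliary variable per gate.
Total variables = inputs + gates = 19 + 20 = 39.

39


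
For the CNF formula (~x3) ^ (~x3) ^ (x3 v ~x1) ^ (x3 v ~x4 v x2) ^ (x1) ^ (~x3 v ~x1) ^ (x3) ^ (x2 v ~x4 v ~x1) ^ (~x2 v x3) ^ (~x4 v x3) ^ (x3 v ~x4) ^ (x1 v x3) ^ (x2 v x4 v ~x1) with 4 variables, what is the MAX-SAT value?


Enumerate all 16 truth assignments.
For each, count how many of the 13 clauses are satisfied.
The formula is not fully satisfiable, so the maximum is below 13.
Maximum simultaneously satisfiable clauses = 10.

10


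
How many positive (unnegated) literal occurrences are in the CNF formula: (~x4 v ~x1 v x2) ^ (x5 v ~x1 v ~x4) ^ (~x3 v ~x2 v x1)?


Scan each clause for unnegated literals.
Clause 1: 1 positive; Clause 2: 1 positive; Clause 3: 1 positive.
Total positive literal occurrences = 3.

3


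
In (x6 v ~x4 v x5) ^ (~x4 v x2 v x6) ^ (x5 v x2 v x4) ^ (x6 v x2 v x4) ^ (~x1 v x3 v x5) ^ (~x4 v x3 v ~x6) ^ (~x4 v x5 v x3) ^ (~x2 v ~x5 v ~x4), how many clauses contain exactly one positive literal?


A definite clause has exactly one positive literal.
Clause 1: 2 positive -> not definite
Clause 2: 2 positive -> not definite
Clause 3: 3 positive -> not definite
Clause 4: 3 positive -> not definite
Clause 5: 2 positive -> not definite
Clause 6: 1 positive -> definite
Clause 7: 2 positive -> not definite
Clause 8: 0 positive -> not definite
Definite clause count = 1.

1


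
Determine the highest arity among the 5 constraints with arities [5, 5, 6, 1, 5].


The arities are: 5, 5, 6, 1, 5.
Scan for the maximum value.
Maximum arity = 6.

6


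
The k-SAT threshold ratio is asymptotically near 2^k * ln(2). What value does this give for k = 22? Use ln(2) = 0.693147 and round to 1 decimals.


Using the asymptotic formula: threshold ~ 2^k * ln(2).
2^22 = 4194304.
4194304 * 0.693147 = 2907269.2.

2907269.2


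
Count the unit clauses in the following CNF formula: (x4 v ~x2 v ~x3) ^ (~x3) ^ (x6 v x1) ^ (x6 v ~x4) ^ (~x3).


A unit clause contains exactly one literal.
Unit clauses found: (~x3), (~x3).
Count = 2.

2


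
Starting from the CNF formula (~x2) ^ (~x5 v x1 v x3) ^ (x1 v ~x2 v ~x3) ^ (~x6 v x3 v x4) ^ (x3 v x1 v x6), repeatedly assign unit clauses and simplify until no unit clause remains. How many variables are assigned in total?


Unit propagation repeatedly assigns the literal in any unit clause, then simplifies.
Assignments in order: x2 = F.
No further unit clauses remain.
Total variables assigned = 1.

1


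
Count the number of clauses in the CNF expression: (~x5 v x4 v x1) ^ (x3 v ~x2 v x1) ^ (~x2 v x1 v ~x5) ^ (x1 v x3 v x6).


Each group enclosed in parentheses joined by ^ is one clause.
Counting the conjuncts: 4 clauses.

4


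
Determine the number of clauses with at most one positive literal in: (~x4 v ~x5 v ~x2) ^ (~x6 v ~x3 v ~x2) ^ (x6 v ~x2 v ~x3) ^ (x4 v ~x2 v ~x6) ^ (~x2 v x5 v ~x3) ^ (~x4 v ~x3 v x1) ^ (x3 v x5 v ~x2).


A Horn clause has at most one positive literal.
Clause 1: 0 positive lit(s) -> Horn
Clause 2: 0 positive lit(s) -> Horn
Clause 3: 1 positive lit(s) -> Horn
Clause 4: 1 positive lit(s) -> Horn
Clause 5: 1 positive lit(s) -> Horn
Clause 6: 1 positive lit(s) -> Horn
Clause 7: 2 positive lit(s) -> not Horn
Total Horn clauses = 6.

6


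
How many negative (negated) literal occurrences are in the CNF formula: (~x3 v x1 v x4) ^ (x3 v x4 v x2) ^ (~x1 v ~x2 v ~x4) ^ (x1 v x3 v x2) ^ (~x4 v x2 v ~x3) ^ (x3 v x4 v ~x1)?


Scan each clause for negated literals.
Clause 1: 1 negative; Clause 2: 0 negative; Clause 3: 3 negative; Clause 4: 0 negative; Clause 5: 2 negative; Clause 6: 1 negative.
Total negative literal occurrences = 7.

7


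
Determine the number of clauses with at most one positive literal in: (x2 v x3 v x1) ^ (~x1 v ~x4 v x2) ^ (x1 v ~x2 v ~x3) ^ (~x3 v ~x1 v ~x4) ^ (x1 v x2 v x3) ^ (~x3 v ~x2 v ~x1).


A Horn clause has at most one positive literal.
Clause 1: 3 positive lit(s) -> not Horn
Clause 2: 1 positive lit(s) -> Horn
Clause 3: 1 positive lit(s) -> Horn
Clause 4: 0 positive lit(s) -> Horn
Clause 5: 3 positive lit(s) -> not Horn
Clause 6: 0 positive lit(s) -> Horn
Total Horn clauses = 4.

4


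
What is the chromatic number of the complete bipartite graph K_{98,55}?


K_{98,55} is bipartite by definition: the two parts are independent sets, with every edge crossing between them.
Color all vertices in one part with color 1 and all vertices in the other part with color 2.
Since the graph has at least one edge, one color does not suffice.
Chromatic number = 2.

2


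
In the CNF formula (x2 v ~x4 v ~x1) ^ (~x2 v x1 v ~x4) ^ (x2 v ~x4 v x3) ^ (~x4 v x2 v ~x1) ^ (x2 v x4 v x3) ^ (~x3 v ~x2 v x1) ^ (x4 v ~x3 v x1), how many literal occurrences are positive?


Scan each clause for unnegated literals.
Clause 1: 1 positive; Clause 2: 1 positive; Clause 3: 2 positive; Clause 4: 1 positive; Clause 5: 3 positive; Clause 6: 1 positive; Clause 7: 2 positive.
Total positive literal occurrences = 11.

11


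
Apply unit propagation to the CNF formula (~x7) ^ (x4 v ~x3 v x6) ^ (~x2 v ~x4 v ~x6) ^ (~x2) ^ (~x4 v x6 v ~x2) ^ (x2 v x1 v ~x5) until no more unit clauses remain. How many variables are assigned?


Unit propagation repeatedly assigns the literal in any unit clause, then simplifies.
Assignments in order: x7 = F, x2 = F.
No further unit clauses remain.
Total variables assigned = 2.

2


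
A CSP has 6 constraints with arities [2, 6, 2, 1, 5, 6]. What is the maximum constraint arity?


The arities are: 2, 6, 2, 1, 5, 6.
Scan for the maximum value.
Maximum arity = 6.

6


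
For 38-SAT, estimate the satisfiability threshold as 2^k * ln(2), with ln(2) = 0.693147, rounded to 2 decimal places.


Using the asymptotic formula: threshold ~ 2^k * ln(2).
2^38 = 274877906944.
274877906944 * 0.693147 = 190530796564.51.

190530796564.51


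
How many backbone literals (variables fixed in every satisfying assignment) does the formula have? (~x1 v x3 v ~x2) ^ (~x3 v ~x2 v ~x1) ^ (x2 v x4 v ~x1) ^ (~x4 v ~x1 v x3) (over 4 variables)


Find all satisfying assignments: 9 model(s).
Check which variables have the same value in every model.
No variable is fixed across all models.
Backbone size = 0.

0


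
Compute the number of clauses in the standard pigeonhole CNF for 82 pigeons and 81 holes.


The PHP encoding has two parts:
1) At-least-one-hole clauses: 82 (one per pigeon, each with 81 literals).
2) At-most-one-pigeon-per-hole clauses: 81 holes * C(82,2) = 81 * 3321 = 269001.
Total clauses = 82 + 269001 = 269083.

269083


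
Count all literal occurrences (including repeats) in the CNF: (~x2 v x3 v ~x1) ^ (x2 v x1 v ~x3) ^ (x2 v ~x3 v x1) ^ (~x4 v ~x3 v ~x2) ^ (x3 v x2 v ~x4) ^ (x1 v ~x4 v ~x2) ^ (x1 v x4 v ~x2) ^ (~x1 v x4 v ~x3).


Clause lengths: 3, 3, 3, 3, 3, 3, 3, 3.
Sum = 3 + 3 + 3 + 3 + 3 + 3 + 3 + 3 = 24.

24


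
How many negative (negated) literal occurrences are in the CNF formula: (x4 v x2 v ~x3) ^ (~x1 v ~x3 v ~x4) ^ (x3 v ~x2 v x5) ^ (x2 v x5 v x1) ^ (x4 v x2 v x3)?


Scan each clause for negated literals.
Clause 1: 1 negative; Clause 2: 3 negative; Clause 3: 1 negative; Clause 4: 0 negative; Clause 5: 0 negative.
Total negative literal occurrences = 5.

5


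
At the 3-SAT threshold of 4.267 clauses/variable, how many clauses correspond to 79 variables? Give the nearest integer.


The 3-SAT phase transition occurs at approximately 4.267 clauses per variable.
m = 4.267 * 79 = 337.093.
Rounded to nearest integer: 337.

337


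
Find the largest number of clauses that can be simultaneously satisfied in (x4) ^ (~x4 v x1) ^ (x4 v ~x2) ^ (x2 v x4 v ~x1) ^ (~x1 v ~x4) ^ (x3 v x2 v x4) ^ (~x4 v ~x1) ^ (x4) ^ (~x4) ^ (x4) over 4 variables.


Enumerate all 16 truth assignments.
For each, count how many of the 10 clauses are satisfied.
The formula is not fully satisfiable, so the maximum is below 10.
Maximum simultaneously satisfiable clauses = 8.

8


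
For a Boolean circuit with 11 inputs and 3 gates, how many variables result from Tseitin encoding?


The Tseitin transformation introduces one auxiliary variable per gate.
Total variables = inputs + gates = 11 + 3 = 14.

14


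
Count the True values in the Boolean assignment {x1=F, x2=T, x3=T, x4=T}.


The weight is the number of variables assigned True.
True variables: x2, x3, x4.
Weight = 3.

3


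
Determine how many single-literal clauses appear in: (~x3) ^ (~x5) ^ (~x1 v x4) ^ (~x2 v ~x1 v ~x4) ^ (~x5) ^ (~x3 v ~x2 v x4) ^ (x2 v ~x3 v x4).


A unit clause contains exactly one literal.
Unit clauses found: (~x3), (~x5), (~x5).
Count = 3.

3


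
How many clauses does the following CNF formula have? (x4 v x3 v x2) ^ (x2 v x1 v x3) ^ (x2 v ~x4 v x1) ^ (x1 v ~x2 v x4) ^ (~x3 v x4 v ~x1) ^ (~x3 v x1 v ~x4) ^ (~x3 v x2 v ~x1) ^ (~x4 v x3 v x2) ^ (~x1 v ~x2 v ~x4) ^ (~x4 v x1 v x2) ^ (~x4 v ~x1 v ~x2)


Each group enclosed in parentheses joined by ^ is one clause.
Counting the conjuncts: 11 clauses.

11


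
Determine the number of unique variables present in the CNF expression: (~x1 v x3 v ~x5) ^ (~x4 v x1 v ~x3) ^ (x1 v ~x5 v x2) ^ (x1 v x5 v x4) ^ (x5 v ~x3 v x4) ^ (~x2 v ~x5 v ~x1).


Identify each distinct variable in the formula.
Variables found: x1, x2, x3, x4, x5.
Total distinct variables = 5.

5


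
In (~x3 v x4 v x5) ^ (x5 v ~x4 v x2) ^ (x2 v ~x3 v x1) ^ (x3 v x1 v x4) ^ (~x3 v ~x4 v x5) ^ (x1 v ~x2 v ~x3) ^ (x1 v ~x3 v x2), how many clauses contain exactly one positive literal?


A definite clause has exactly one positive literal.
Clause 1: 2 positive -> not definite
Clause 2: 2 positive -> not definite
Clause 3: 2 positive -> not definite
Clause 4: 3 positive -> not definite
Clause 5: 1 positive -> definite
Clause 6: 1 positive -> definite
Clause 7: 2 positive -> not definite
Definite clause count = 2.

2


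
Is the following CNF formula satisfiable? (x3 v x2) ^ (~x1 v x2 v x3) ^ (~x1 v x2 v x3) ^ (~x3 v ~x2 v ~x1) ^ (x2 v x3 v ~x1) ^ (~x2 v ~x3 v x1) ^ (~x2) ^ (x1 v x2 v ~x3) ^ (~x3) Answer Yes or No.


Check all 8 possible truth assignments.
Number of satisfying assignments found: 0.
The formula is unsatisfiable.

No


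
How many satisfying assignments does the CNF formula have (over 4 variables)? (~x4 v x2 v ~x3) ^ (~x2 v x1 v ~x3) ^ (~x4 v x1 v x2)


Enumerate all 16 truth assignments over 4 variables.
Test each against every clause.
Satisfying assignments found: 11.

11


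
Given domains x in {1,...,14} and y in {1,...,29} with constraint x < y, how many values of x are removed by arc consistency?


For the constraint x < y, x needs a supporting value in y's domain.
x can be at most 28 (one less than y's maximum).
Valid x values from domain: 14 out of 14.
Pruned = 14 - 14 = 0.

0


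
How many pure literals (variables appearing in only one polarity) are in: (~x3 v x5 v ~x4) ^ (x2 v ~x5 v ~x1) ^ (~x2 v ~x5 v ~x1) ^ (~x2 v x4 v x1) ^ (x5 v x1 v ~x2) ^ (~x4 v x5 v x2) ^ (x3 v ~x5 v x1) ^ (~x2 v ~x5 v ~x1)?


A pure literal appears in only one polarity across all clauses.
No pure literals found.
Count = 0.

0


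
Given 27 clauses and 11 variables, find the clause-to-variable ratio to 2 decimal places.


Clause-to-variable ratio = clauses / variables.
27 / 11 = 2.45.

2.45


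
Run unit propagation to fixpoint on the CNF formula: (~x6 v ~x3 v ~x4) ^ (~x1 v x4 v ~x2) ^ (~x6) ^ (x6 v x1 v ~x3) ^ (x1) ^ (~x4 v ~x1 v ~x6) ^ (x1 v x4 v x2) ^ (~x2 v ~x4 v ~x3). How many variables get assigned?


Unit propagation repeatedly assigns the literal in any unit clause, then simplifies.
Assignments in order: x6 = F, x1 = T.
No further unit clauses remain.
Total variables assigned = 2.

2


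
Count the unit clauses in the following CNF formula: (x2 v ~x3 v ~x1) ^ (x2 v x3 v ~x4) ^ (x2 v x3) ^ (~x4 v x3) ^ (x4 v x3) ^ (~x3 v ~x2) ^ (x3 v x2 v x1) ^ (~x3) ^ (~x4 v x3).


A unit clause contains exactly one literal.
Unit clauses found: (~x3).
Count = 1.

1


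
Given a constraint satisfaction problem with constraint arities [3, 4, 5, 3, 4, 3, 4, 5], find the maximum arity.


The arities are: 3, 4, 5, 3, 4, 3, 4, 5.
Scan for the maximum value.
Maximum arity = 5.

5


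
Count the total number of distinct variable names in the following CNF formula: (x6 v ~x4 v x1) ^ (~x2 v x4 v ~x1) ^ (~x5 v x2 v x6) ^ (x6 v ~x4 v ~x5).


Identify each distinct variable in the formula.
Variables found: x1, x2, x4, x5, x6.
Total distinct variables = 5.

5


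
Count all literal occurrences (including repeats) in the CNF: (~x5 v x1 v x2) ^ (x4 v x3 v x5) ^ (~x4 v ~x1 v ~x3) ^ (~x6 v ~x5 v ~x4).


Clause lengths: 3, 3, 3, 3.
Sum = 3 + 3 + 3 + 3 = 12.

12


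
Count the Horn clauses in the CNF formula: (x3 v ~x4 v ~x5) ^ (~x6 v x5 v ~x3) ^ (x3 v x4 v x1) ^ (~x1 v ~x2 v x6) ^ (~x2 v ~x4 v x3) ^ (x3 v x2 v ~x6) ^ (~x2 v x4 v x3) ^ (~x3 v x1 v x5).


A Horn clause has at most one positive literal.
Clause 1: 1 positive lit(s) -> Horn
Clause 2: 1 positive lit(s) -> Horn
Clause 3: 3 positive lit(s) -> not Horn
Clause 4: 1 positive lit(s) -> Horn
Clause 5: 1 positive lit(s) -> Horn
Clause 6: 2 positive lit(s) -> not Horn
Clause 7: 2 positive lit(s) -> not Horn
Clause 8: 2 positive lit(s) -> not Horn
Total Horn clauses = 4.

4


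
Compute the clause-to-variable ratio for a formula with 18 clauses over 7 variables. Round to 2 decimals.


Clause-to-variable ratio = clauses / variables.
18 / 7 = 2.57.

2.57


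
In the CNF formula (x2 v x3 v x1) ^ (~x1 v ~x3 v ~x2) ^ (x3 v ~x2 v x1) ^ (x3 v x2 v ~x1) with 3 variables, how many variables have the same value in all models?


Find all satisfying assignments: 4 model(s).
Check which variables have the same value in every model.
No variable is fixed across all models.
Backbone size = 0.

0


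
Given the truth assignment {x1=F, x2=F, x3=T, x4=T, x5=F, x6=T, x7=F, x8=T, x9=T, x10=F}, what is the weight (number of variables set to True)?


The weight is the number of variables assigned True.
True variables: x3, x4, x6, x8, x9.
Weight = 5.

5


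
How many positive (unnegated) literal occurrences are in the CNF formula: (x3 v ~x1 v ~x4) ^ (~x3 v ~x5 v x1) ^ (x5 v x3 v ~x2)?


Scan each clause for unnegated literals.
Clause 1: 1 positive; Clause 2: 1 positive; Clause 3: 2 positive.
Total positive literal occurrences = 4.

4


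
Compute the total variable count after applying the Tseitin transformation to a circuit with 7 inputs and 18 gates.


The Tseitin transformation introduces one auxiliary variable per gate.
Total variables = inputs + gates = 7 + 18 = 25.

25


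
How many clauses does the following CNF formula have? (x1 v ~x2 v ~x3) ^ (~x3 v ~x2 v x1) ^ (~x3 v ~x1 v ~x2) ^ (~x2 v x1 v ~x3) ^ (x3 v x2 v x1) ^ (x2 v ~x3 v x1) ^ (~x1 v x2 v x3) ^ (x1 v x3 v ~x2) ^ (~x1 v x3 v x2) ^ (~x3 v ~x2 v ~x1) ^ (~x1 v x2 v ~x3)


Each group enclosed in parentheses joined by ^ is one clause.
Counting the conjuncts: 11 clauses.

11


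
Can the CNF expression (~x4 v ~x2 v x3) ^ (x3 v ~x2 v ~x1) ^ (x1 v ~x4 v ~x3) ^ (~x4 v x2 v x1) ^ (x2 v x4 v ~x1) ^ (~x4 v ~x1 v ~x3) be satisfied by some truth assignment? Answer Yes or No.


Check all 16 possible truth assignments.
Number of satisfying assignments found: 6.
The formula is satisfiable.

Yes


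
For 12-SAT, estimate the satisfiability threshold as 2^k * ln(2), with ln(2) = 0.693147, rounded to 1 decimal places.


Using the asymptotic formula: threshold ~ 2^k * ln(2).
2^12 = 4096.
4096 * 0.693147 = 2839.1.

2839.1


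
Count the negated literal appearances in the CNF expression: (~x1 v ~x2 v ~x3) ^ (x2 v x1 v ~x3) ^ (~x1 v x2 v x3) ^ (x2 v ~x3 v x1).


Scan each clause for negated literals.
Clause 1: 3 negative; Clause 2: 1 negative; Clause 3: 1 negative; Clause 4: 1 negative.
Total negative literal occurrences = 6.

6


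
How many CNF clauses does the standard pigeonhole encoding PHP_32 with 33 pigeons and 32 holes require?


The PHP encoding has two parts:
1) At-least-one-hole clauses: 33 (one per pigeon, each with 32 literals).
2) At-most-one-pigeon-per-hole clauses: 32 holes * C(33,2) = 32 * 528 = 16896.
Total clauses = 33 + 16896 = 16929.

16929


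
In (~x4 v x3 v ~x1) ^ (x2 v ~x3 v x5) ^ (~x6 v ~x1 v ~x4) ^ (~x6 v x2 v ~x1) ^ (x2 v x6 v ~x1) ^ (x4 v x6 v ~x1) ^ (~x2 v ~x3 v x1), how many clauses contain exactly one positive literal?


A definite clause has exactly one positive literal.
Clause 1: 1 positive -> definite
Clause 2: 2 positive -> not definite
Clause 3: 0 positive -> not definite
Clause 4: 1 positive -> definite
Clause 5: 2 positive -> not definite
Clause 6: 2 positive -> not definite
Clause 7: 1 positive -> definite
Definite clause count = 3.

3


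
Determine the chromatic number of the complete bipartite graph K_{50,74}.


K_{50,74} is bipartite by definition: the two parts are independent sets, with every edge crossing between them.
Color all vertices in one part with color 1 and all vertices in the other part with color 2.
Since the graph has at least one edge, one color does not suffice.
Chromatic number = 2.

2


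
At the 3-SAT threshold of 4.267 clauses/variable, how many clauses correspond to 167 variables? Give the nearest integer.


The 3-SAT phase transition occurs at approximately 4.267 clauses per variable.
m = 4.267 * 167 = 712.589.
Rounded to nearest integer: 713.

713


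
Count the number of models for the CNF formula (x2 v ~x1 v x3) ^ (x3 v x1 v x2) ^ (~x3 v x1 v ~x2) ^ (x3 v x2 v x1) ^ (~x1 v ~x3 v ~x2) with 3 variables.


Enumerate all 8 truth assignments over 3 variables.
Test each against every clause.
Satisfying assignments found: 4.

4


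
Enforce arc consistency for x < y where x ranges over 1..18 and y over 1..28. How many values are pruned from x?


For the constraint x < y, x needs a supporting value in y's domain.
x can be at most 27 (one less than y's maximum).
Valid x values from domain: 18 out of 18.
Pruned = 18 - 18 = 0.

0


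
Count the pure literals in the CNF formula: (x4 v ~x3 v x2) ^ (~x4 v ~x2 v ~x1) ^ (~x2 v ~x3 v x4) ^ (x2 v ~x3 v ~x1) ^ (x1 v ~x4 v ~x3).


A pure literal appears in only one polarity across all clauses.
Pure literals: x3 (negative only).
Count = 1.

1


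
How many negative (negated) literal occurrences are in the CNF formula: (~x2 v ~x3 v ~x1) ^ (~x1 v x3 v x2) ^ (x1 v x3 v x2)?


Scan each clause for negated literals.
Clause 1: 3 negative; Clause 2: 1 negative; Clause 3: 0 negative.
Total negative literal occurrences = 4.

4


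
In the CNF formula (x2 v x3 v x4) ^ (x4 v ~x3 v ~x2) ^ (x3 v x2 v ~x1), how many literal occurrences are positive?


Scan each clause for unnegated literals.
Clause 1: 3 positive; Clause 2: 1 positive; Clause 3: 2 positive.
Total positive literal occurrences = 6.

6


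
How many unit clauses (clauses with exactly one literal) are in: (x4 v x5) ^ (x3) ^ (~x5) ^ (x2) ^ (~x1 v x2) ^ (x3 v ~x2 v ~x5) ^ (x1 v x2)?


A unit clause contains exactly one literal.
Unit clauses found: (x3), (~x5), (x2).
Count = 3.

3


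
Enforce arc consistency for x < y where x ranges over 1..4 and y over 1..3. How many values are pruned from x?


For the constraint x < y, x needs a supporting value in y's domain.
x can be at most 2 (one less than y's maximum).
Valid x values from domain: 2 out of 4.
Pruned = 4 - 2 = 2.

2


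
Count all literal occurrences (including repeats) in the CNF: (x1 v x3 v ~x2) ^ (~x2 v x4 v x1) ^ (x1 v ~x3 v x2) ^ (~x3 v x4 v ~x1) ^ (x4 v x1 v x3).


Clause lengths: 3, 3, 3, 3, 3.
Sum = 3 + 3 + 3 + 3 + 3 = 15.

15


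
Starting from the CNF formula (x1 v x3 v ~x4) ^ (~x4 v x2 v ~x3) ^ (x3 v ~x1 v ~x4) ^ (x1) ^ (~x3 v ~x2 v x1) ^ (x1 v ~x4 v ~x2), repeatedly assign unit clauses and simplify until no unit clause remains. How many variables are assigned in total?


Unit propagation repeatedly assigns the literal in any unit clause, then simplifies.
Assignments in order: x1 = T.
No further unit clauses remain.
Total variables assigned = 1.

1


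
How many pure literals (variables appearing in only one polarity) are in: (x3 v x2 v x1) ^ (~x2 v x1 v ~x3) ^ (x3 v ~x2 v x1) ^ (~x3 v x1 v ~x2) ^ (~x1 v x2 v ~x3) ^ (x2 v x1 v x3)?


A pure literal appears in only one polarity across all clauses.
No pure literals found.
Count = 0.

0


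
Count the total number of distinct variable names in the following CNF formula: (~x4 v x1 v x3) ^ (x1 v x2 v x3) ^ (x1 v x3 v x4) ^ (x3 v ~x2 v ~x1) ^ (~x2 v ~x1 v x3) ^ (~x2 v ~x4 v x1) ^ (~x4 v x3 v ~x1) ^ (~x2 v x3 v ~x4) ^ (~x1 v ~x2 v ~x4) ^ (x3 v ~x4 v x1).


Identify each distinct variable in the formula.
Variables found: x1, x2, x3, x4.
Total distinct variables = 4.

4


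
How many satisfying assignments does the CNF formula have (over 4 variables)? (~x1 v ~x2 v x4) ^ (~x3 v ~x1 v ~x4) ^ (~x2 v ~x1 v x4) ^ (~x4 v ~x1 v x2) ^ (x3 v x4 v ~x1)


Enumerate all 16 truth assignments over 4 variables.
Test each against every clause.
Satisfying assignments found: 10.

10


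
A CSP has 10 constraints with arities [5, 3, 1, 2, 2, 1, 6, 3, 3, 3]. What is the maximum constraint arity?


The arities are: 5, 3, 1, 2, 2, 1, 6, 3, 3, 3.
Scan for the maximum value.
Maximum arity = 6.

6


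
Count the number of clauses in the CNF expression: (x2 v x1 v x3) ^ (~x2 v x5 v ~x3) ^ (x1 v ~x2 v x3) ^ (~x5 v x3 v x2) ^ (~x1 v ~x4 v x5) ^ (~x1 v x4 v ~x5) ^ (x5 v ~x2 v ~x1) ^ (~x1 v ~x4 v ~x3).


Each group enclosed in parentheses joined by ^ is one clause.
Counting the conjuncts: 8 clauses.

8


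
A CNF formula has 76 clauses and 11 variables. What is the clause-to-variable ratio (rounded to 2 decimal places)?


Clause-to-variable ratio = clauses / variables.
76 / 11 = 6.91.

6.91


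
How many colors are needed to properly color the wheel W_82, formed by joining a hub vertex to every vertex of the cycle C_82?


W_82 consists of the cycle C_82 together with a hub vertex adjacent to every cycle vertex.
The cycle C_82 needs 2 colors (even cycle -> 2).
The hub is adjacent to every cycle vertex, so it must receive a new color distinct from all of them.
Chromatic number = 2 + 1 = 3.

3


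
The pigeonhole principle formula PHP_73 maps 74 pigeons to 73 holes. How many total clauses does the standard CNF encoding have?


The PHP encoding has two parts:
1) At-least-one-hole clauses: 74 (one per pigeon, each with 73 literals).
2) At-most-one-pigeon-per-hole clauses: 73 holes * C(74,2) = 73 * 2701 = 197173.
Total clauses = 74 + 197173 = 197247.

197247


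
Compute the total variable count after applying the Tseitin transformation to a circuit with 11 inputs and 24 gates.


The Tseitin transformation introduces one auxiliary variable per gate.
Total variables = inputs + gates = 11 + 24 = 35.

35


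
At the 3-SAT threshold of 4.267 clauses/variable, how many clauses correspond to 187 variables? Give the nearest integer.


The 3-SAT phase transition occurs at approximately 4.267 clauses per variable.
m = 4.267 * 187 = 797.929.
Rounded to nearest integer: 798.

798


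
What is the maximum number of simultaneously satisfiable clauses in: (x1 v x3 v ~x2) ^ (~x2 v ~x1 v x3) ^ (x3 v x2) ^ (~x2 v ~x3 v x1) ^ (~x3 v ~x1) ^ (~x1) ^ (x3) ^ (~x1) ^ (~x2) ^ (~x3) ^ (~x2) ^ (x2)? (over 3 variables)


Enumerate all 8 truth assignments.
For each, count how many of the 12 clauses are satisfied.
The formula is not fully satisfiable, so the maximum is below 12.
Maximum simultaneously satisfiable clauses = 10.

10


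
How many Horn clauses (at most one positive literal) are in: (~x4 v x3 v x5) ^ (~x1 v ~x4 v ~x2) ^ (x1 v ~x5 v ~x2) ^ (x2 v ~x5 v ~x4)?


A Horn clause has at most one positive literal.
Clause 1: 2 positive lit(s) -> not Horn
Clause 2: 0 positive lit(s) -> Horn
Clause 3: 1 positive lit(s) -> Horn
Clause 4: 1 positive lit(s) -> Horn
Total Horn clauses = 3.

3


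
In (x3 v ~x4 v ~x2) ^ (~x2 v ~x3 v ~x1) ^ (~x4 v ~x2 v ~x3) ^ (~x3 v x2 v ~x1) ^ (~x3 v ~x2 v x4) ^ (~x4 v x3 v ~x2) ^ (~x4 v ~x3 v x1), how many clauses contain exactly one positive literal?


A definite clause has exactly one positive literal.
Clause 1: 1 positive -> definite
Clause 2: 0 positive -> not definite
Clause 3: 0 positive -> not definite
Clause 4: 1 positive -> definite
Clause 5: 1 positive -> definite
Clause 6: 1 positive -> definite
Clause 7: 1 positive -> definite
Definite clause count = 5.

5


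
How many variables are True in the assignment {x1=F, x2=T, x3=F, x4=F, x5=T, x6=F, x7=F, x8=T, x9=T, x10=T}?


The weight is the number of variables assigned True.
True variables: x2, x5, x8, x9, x10.
Weight = 5.

5


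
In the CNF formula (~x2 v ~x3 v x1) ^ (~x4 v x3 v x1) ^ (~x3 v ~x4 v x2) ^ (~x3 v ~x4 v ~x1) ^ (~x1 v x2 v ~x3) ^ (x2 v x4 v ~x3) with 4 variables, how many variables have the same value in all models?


Find all satisfying assignments: 7 model(s).
Check which variables have the same value in every model.
No variable is fixed across all models.
Backbone size = 0.

0


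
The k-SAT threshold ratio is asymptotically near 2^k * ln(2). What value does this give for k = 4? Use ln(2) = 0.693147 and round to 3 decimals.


Using the asymptotic formula: threshold ~ 2^k * ln(2).
2^4 = 16.
16 * 0.693147 = 11.09.

11.09


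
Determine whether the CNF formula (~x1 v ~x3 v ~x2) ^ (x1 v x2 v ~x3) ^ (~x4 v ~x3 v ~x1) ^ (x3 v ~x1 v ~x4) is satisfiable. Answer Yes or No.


Check all 16 possible truth assignments.
Number of satisfying assignments found: 9.
The formula is satisfiable.

Yes


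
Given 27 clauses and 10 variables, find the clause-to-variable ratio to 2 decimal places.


Clause-to-variable ratio = clauses / variables.
27 / 10 = 2.7.

2.7


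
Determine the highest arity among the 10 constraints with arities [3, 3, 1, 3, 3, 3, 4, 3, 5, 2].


The arities are: 3, 3, 1, 3, 3, 3, 4, 3, 5, 2.
Scan for the maximum value.
Maximum arity = 5.

5


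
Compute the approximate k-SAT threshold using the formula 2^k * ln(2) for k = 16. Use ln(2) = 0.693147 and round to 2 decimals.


Using the asymptotic formula: threshold ~ 2^k * ln(2).
2^16 = 65536.
65536 * 0.693147 = 45426.08.

45426.08


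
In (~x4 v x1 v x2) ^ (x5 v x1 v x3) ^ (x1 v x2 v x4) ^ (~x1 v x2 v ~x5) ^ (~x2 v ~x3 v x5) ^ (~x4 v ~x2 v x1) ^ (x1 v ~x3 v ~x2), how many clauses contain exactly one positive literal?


A definite clause has exactly one positive literal.
Clause 1: 2 positive -> not definite
Clause 2: 3 positive -> not definite
Clause 3: 3 positive -> not definite
Clause 4: 1 positive -> definite
Clause 5: 1 positive -> definite
Clause 6: 1 positive -> definite
Clause 7: 1 positive -> definite
Definite clause count = 4.

4


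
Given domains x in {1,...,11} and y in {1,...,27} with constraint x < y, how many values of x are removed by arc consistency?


For the constraint x < y, x needs a supporting value in y's domain.
x can be at most 26 (one less than y's maximum).
Valid x values from domain: 11 out of 11.
Pruned = 11 - 11 = 0.

0


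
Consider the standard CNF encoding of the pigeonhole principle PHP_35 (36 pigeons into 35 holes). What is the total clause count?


The PHP encoding has two parts:
1) At-least-one-hole clauses: 36 (one per pigeon, each with 35 literals).
2) At-most-one-pigeon-per-hole clauses: 35 holes * C(36,2) = 35 * 630 = 22050.
Total clauses = 36 + 22050 = 22086.

22086


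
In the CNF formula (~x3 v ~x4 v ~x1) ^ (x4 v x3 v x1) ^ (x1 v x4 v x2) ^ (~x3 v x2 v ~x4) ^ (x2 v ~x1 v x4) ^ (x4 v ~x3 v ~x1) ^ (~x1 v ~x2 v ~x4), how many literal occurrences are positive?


Scan each clause for unnegated literals.
Clause 1: 0 positive; Clause 2: 3 positive; Clause 3: 3 positive; Clause 4: 1 positive; Clause 5: 2 positive; Clause 6: 1 positive; Clause 7: 0 positive.
Total positive literal occurrences = 10.

10


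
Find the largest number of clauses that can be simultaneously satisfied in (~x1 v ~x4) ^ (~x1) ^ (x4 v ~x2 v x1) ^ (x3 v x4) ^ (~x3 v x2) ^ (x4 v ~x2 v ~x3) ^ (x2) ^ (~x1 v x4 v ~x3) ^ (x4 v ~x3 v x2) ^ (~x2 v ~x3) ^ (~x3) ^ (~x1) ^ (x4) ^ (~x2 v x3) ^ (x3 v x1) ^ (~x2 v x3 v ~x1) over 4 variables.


Enumerate all 16 truth assignments.
For each, count how many of the 16 clauses are satisfied.
The formula is not fully satisfiable, so the maximum is below 16.
Maximum simultaneously satisfiable clauses = 14.

14


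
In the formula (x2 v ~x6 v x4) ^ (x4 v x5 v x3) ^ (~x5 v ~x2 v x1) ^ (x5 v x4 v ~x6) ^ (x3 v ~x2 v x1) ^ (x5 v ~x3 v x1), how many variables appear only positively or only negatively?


A pure literal appears in only one polarity across all clauses.
Pure literals: x1 (positive only), x4 (positive only), x6 (negative only).
Count = 3.

3


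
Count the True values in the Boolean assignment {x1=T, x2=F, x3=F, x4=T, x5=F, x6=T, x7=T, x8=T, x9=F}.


The weight is the number of variables assigned True.
True variables: x1, x4, x6, x7, x8.
Weight = 5.

5


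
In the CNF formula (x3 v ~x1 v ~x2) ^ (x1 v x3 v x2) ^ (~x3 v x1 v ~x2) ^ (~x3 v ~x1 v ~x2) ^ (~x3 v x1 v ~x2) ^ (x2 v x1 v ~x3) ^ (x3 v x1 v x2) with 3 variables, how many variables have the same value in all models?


Find all satisfying assignments: 3 model(s).
Check which variables have the same value in every model.
No variable is fixed across all models.
Backbone size = 0.

0


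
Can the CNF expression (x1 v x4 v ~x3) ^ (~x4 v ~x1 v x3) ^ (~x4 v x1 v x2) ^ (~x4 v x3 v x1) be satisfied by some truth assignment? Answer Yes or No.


Check all 16 possible truth assignments.
Number of satisfying assignments found: 9.
The formula is satisfiable.

Yes
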